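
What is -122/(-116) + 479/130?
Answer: 8928/1885 ≈ 4.7363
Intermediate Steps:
-122/(-116) + 479/130 = -122*(-1/116) + 479*(1/130) = 61/58 + 479/130 = 8928/1885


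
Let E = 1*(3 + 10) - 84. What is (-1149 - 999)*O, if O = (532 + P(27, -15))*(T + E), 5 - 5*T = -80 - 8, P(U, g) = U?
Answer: 314591784/5 ≈ 6.2918e+7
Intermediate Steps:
T = 93/5 (T = 1 - (-80 - 8)/5 = 1 - ⅕*(-88) = 1 + 88/5 = 93/5 ≈ 18.600)
E = -71 (E = 1*13 - 84 = 13 - 84 = -71)
O = -146458/5 (O = (532 + 27)*(93/5 - 71) = 559*(-262/5) = -146458/5 ≈ -29292.)
(-1149 - 999)*O = (-1149 - 999)*(-146458/5) = -2148*(-146458/5) = 314591784/5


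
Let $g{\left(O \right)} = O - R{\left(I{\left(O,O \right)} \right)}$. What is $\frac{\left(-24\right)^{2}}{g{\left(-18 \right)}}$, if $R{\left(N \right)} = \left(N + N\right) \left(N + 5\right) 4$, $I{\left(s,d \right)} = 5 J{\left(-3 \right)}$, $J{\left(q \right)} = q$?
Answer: $- \frac{96}{203} \approx -0.47291$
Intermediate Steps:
$I{\left(s,d \right)} = -15$ ($I{\left(s,d \right)} = 5 \left(-3\right) = -15$)
$R{\left(N \right)} = 8 N \left(5 + N\right)$ ($R{\left(N \right)} = 2 N \left(5 + N\right) 4 = 8 N \left(5 + N\right)$)
$g{\left(O \right)} = -1200 + O$ ($g{\left(O \right)} = O - 8 \left(-15\right) \left(5 - 15\right) = O - 8 \left(-15\right) \left(-10\right) = O - 1200 = -1200 + O$)
$\frac{\left(-24\right)^{2}}{g{\left(-18 \right)}} = \frac{\left(-24\right)^{2}}{-1200 - 18} = \frac{576}{-1218} = 576 \left(- \frac{1}{1218}\right) = - \frac{96}{203}$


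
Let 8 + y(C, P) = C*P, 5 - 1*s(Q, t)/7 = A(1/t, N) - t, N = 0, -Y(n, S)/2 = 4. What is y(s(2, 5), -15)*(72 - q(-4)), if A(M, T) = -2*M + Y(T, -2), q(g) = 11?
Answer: -118340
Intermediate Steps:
Y(n, S) = -8 (Y(n, S) = -2*4 = -8)
A(M, T) = -8 - 2*M (A(M, T) = -2*M - 8 = -8 - 2*M)
s(Q, t) = 91 + 7*t + 14/t (s(Q, t) = 35 - 7*((-8 - 2/t) - t) = 35 - 7*(-8 - t - 2/t) = 35 + (56 + 7*t + 14/t) = 91 + 7*t + 14/t)
y(C, P) = -8 + C*P
y(s(2, 5), -15)*(72 - q(-4)) = (-8 + (91 + 7*5 + 14/5)*(-15))*(72 - 1*11) = (-8 + (91 + 35 + 14*(⅕))*(-15))*(72 - 11) = (-8 + (91 + 35 + 14/5)*(-15))*61 = (-8 + (644/5)*(-15))*61 = (-8 - 1932)*61 = -1940*61 = -118340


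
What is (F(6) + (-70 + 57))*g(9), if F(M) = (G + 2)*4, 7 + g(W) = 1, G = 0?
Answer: 30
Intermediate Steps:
g(W) = -6 (g(W) = -7 + 1 = -6)
F(M) = 8 (F(M) = (0 + 2)*4 = 2*4 = 8)
(F(6) + (-70 + 57))*g(9) = (8 + (-70 + 57))*(-6) = (8 - 13)*(-6) = -5*(-6) = 30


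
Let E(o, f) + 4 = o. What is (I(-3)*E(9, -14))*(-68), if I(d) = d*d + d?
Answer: -2040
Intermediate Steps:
I(d) = d + d² (I(d) = d² + d = d + d²)
E(o, f) = -4 + o
(I(-3)*E(9, -14))*(-68) = ((-3*(1 - 3))*(-4 + 9))*(-68) = (-3*(-2)*5)*(-68) = (6*5)*(-68) = 30*(-68) = -2040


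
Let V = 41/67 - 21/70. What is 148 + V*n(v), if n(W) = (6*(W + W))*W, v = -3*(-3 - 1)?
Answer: 230156/335 ≈ 687.03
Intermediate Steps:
v = 12 (v = -3*(-4) = 12)
n(W) = 12*W² (n(W) = (6*(2*W))*W = (12*W)*W = 12*W²)
V = 209/670 (V = 41*(1/67) - 21*1/70 = 41/67 - 3/10 = 209/670 ≈ 0.31194)
148 + V*n(v) = 148 + 209*(12*12²)/670 = 148 + 209*(12*144)/670 = 148 + (209/670)*1728 = 148 + 180576/335 = 230156/335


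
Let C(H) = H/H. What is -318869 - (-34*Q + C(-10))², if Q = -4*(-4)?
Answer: -613718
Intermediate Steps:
Q = 16
C(H) = 1
-318869 - (-34*Q + C(-10))² = -318869 - (-34*16 + 1)² = -318869 - (-544 + 1)² = -318869 - 1*(-543)² = -318869 - 1*294849 = -318869 - 294849 = -613718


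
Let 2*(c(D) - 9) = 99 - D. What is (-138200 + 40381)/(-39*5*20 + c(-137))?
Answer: 97819/3773 ≈ 25.926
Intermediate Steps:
c(D) = 117/2 - D/2 (c(D) = 9 + (99 - D)/2 = 9 + (99/2 - D/2) = 117/2 - D/2)
(-138200 + 40381)/(-39*5*20 + c(-137)) = (-138200 + 40381)/(-39*5*20 + (117/2 - 1/2*(-137))) = -97819/(-195*20 + (117/2 + 137/2)) = -97819/(-3900 + 127) = -97819/(-3773) = -97819*(-1/3773) = 97819/3773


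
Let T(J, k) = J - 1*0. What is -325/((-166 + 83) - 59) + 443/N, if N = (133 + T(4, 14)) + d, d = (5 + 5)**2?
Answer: 139931/33654 ≈ 4.1579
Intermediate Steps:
T(J, k) = J (T(J, k) = J + 0 = J)
d = 100 (d = 10**2 = 100)
N = 237 (N = (133 + 4) + 100 = 137 + 100 = 237)
-325/((-166 + 83) - 59) + 443/N = -325/((-166 + 83) - 59) + 443/237 = -325/(-83 - 59) + 443*(1/237) = -325/(-142) + 443/237 = -325*(-1/142) + 443/237 = 325/142 + 443/237 = 139931/33654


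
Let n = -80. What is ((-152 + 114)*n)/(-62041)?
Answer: -3040/62041 ≈ -0.049000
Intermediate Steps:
((-152 + 114)*n)/(-62041) = ((-152 + 114)*(-80))/(-62041) = -38*(-80)*(-1/62041) = 3040*(-1/62041) = -3040/62041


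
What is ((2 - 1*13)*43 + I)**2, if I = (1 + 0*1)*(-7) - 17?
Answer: 247009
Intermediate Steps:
I = -24 (I = (1 + 0)*(-7) - 17 = 1*(-7) - 17 = -7 - 17 = -24)
((2 - 1*13)*43 + I)**2 = ((2 - 1*13)*43 - 24)**2 = ((2 - 13)*43 - 24)**2 = (-11*43 - 24)**2 = (-473 - 24)**2 = (-497)**2 = 247009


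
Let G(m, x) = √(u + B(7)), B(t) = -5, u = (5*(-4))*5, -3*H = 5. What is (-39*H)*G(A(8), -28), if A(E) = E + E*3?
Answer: 65*I*√105 ≈ 666.05*I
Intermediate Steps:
H = -5/3 (H = -⅓*5 = -5/3 ≈ -1.6667)
u = -100 (u = -20*5 = -100)
A(E) = 4*E (A(E) = E + 3*E = 4*E)
G(m, x) = I*√105 (G(m, x) = √(-100 - 5) = √(-105) = I*√105)
(-39*H)*G(A(8), -28) = (-39*(-5/3))*(I*√105) = 65*(I*√105) = 65*I*√105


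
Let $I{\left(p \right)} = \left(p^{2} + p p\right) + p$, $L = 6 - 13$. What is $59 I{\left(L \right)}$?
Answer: $5369$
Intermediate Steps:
$L = -7$
$I{\left(p \right)} = p + 2 p^{2}$ ($I{\left(p \right)} = \left(p^{2} + p^{2}\right) + p = 2 p^{2} + p = p + 2 p^{2}$)
$59 I{\left(L \right)} = 59 \left(- 7 \left(1 + 2 \left(-7\right)\right)\right) = 59 \left(- 7 \left(1 - 14\right)\right) = 59 \left(\left(-7\right) \left(-13\right)\right) = 59 \cdot 91 = 5369$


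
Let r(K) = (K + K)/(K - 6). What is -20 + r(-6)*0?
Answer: -20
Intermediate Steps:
r(K) = 2*K/(-6 + K) (r(K) = (2*K)/(-6 + K) = 2*K/(-6 + K))
-20 + r(-6)*0 = -20 + (2*(-6)/(-6 - 6))*0 = -20 + (2*(-6)/(-12))*0 = -20 + (2*(-6)*(-1/12))*0 = -20 + 1*0 = -20 + 0 = -20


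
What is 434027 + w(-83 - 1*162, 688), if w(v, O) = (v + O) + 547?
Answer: 435017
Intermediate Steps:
w(v, O) = 547 + O + v (w(v, O) = (O + v) + 547 = 547 + O + v)
434027 + w(-83 - 1*162, 688) = 434027 + (547 + 688 + (-83 - 1*162)) = 434027 + (547 + 688 + (-83 - 162)) = 434027 + (547 + 688 - 245) = 434027 + 990 = 435017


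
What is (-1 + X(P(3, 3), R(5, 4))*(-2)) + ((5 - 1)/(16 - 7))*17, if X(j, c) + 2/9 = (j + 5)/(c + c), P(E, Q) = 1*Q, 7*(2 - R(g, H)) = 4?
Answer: 7/5 ≈ 1.4000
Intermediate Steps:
R(g, H) = 10/7 (R(g, H) = 2 - ⅐*4 = 2 - 4/7 = 10/7)
P(E, Q) = Q
X(j, c) = -2/9 + (5 + j)/(2*c) (X(j, c) = -2/9 + (j + 5)/(c + c) = -2/9 + (5 + j)/((2*c)) = -2/9 + (5 + j)*(1/(2*c)) = -2/9 + (5 + j)/(2*c))
(-1 + X(P(3, 3), R(5, 4))*(-2)) + ((5 - 1)/(16 - 7))*17 = (-1 + ((45 - 4*10/7 + 9*3)/(18*(10/7)))*(-2)) + ((5 - 1)/(16 - 7))*17 = (-1 + ((1/18)*(7/10)*(45 - 40/7 + 27))*(-2)) + (4/9)*17 = (-1 + ((1/18)*(7/10)*(464/7))*(-2)) + (4*(⅑))*17 = (-1 + (116/45)*(-2)) + (4/9)*17 = (-1 - 232/45) + 68/9 = -277/45 + 68/9 = 7/5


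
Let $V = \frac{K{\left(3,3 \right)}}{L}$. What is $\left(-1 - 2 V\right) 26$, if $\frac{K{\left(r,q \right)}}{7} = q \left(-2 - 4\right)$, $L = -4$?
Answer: $-1664$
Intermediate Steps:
$K{\left(r,q \right)} = - 42 q$ ($K{\left(r,q \right)} = 7 q \left(-2 - 4\right) = 7 q \left(-6\right) = 7 \left(- 6 q\right) = - 42 q$)
$V = \frac{63}{2}$ ($V = \frac{\left(-42\right) 3}{-4} = \left(-126\right) \left(- \frac{1}{4}\right) = \frac{63}{2} \approx 31.5$)
$\left(-1 - 2 V\right) 26 = \left(-1 - 63\right) 26 = \left(-64\right) 26 = -1664$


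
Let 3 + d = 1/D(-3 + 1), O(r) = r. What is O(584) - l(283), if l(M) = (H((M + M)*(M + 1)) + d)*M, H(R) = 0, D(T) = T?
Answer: 3149/2 ≈ 1574.5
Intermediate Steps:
d = -7/2 (d = -3 + 1/(-3 + 1) = -3 + 1/(-2) = -3 - ½ = -7/2 ≈ -3.5000)
l(M) = -7*M/2 (l(M) = (0 - 7/2)*M = -7*M/2)
O(584) - l(283) = 584 - (-7)*283/2 = 584 - 1*(-1981/2) = 584 + 1981/2 = 3149/2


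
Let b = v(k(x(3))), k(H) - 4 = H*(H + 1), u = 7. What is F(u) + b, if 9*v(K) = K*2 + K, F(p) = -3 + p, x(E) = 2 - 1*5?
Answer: 22/3 ≈ 7.3333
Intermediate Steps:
x(E) = -3 (x(E) = 2 - 5 = -3)
k(H) = 4 + H*(1 + H) (k(H) = 4 + H*(H + 1) = 4 + H*(1 + H))
v(K) = K/3 (v(K) = (K*2 + K)/9 = (2*K + K)/9 = (3*K)/9 = K/3)
b = 10/3 (b = (4 - 3 + (-3)²)/3 = (4 - 3 + 9)/3 = (⅓)*10 = 10/3 ≈ 3.3333)
F(u) + b = (-3 + 7) + 10/3 = 4 + 10/3 = 22/3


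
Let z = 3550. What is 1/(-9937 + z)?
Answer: -1/6387 ≈ -0.00015657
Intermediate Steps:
1/(-9937 + z) = 1/(-9937 + 3550) = 1/(-6387) = -1/6387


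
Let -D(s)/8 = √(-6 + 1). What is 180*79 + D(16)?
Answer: 14220 - 8*I*√5 ≈ 14220.0 - 17.889*I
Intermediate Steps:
D(s) = -8*I*√5 (D(s) = -8*√(-6 + 1) = -8*I*√5)
180*79 + D(16) = 180*79 - 8*I*√5 = 14220 - 8*I*√5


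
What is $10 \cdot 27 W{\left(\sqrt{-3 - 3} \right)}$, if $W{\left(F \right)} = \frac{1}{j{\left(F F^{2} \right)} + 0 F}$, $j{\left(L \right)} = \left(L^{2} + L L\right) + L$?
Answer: $- \frac{108}{173} + \frac{3 i \sqrt{6}}{346} \approx -0.62428 + 0.021238 i$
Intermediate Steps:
$j{\left(L \right)} = L + 2 L^{2}$ ($j{\left(L \right)} = \left(L^{2} + L^{2}\right) + L = 2 L^{2} + L = L + 2 L^{2}$)
$W{\left(F \right)} = \frac{1}{F^{3} \left(1 + 2 F^{3}\right)}$ ($W{\left(F \right)} = \frac{1}{F F^{2} \left(1 + 2 F F^{2}\right) + 0 F} = \frac{1}{F^{3} \left(1 + 2 F^{3}\right) + 0} = \frac{1}{F^{3} \left(1 + 2 F^{3}\right)}$)
$10 \cdot 27 W{\left(\sqrt{-3 - 3} \right)} = \frac{10 \cdot 27}{\left(\sqrt{-3 - 3}\right)^{3} + 2 \left(\sqrt{-3 - 3}\right)^{6}} = \frac{270}{\left(\sqrt{-6}\right)^{3} + 2 \left(\sqrt{-6}\right)^{6}} = \frac{270}{\left(i \sqrt{6}\right)^{3} + 2 \left(i \sqrt{6}\right)^{6}} = \frac{270}{- 6 i \sqrt{6} + 2 \left(-216\right)} = \frac{270}{- 6 i \sqrt{6} - 432} = \frac{270}{-432 - 6 i \sqrt{6}}$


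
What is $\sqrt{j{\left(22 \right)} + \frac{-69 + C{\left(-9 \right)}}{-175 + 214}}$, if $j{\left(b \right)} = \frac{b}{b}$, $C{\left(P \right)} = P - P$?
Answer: $\frac{i \sqrt{130}}{13} \approx 0.87706 i$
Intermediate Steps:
$C{\left(P \right)} = 0$
$j{\left(b \right)} = 1$
$\sqrt{j{\left(22 \right)} + \frac{-69 + C{\left(-9 \right)}}{-175 + 214}} = \sqrt{1 + \frac{-69 + 0}{-175 + 214}} = \sqrt{1 - \frac{69}{39}} = \sqrt{1 - \frac{23}{13}} = \sqrt{- \frac{10}{13}} = \frac{i \sqrt{130}}{13}$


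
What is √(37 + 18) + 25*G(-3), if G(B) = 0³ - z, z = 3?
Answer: -75 + √55 ≈ -67.584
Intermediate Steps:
G(B) = -3 (G(B) = 0³ - 1*3 = 0 - 3 = -3)
√(37 + 18) + 25*G(-3) = √(37 + 18) + 25*(-3) = √55 - 75 = -75 + √55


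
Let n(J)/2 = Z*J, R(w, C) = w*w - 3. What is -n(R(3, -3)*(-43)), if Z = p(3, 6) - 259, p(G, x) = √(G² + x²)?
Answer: -133644 + 1548*√5 ≈ -1.3018e+5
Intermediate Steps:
R(w, C) = -3 + w² (R(w, C) = w² - 3 = -3 + w²)
Z = -259 + 3*√5 (Z = √(3² + 6²) - 259 = √(9 + 36) - 259 = √45 - 259 = 3*√5 - 259 = -259 + 3*√5 ≈ -252.29)
n(J) = 2*J*(-259 + 3*√5) (n(J) = 2*((-259 + 3*√5)*J) = 2*(J*(-259 + 3*√5)) = 2*J*(-259 + 3*√5))
-n(R(3, -3)*(-43)) = -2*(-3 + 3²)*(-43)*(-259 + 3*√5) = -2*(-3 + 9)*(-43)*(-259 + 3*√5) = -2*6*(-43)*(-259 + 3*√5) = -2*(-258)*(-259 + 3*√5) = -(133644 - 1548*√5) = -133644 + 1548*√5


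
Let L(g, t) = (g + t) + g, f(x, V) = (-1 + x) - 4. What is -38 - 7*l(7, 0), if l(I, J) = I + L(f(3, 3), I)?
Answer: -108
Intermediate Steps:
f(x, V) = -5 + x
L(g, t) = t + 2*g
l(I, J) = -4 + 2*I (l(I, J) = I + (I + 2*(-5 + 3)) = I + (I + 2*(-2)) = I + (I - 4) = I + (-4 + I) = -4 + 2*I)
-38 - 7*l(7, 0) = -38 - 7*(-4 + 2*7) = -38 - 7*(-4 + 14) = -38 - 7*10 = -38 - 70 = -108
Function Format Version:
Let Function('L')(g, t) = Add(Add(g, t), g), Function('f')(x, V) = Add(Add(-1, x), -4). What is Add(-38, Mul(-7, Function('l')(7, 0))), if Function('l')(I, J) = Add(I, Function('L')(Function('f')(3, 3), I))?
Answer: -108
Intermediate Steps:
Function('f')(x, V) = Add(-5, x)
Function('L')(g, t) = Add(t, Mul(2, g))
Function('l')(I, J) = Add(-4, Mul(2, I)) (Function('l')(I, J) = Add(I, Add(I, Mul(2, Add(-5, 3)))) = Add(I, Add(I, Mul(2, -2))) = Add(I, Add(I, -4)) = Add(I, Add(-4, I)) = Add(-4, Mul(2, I)))
Add(-38, Mul(-7, Function('l')(7, 0))) = Add(-38, Mul(-7, Add(-4, Mul(2, 7)))) = Add(-38, Mul(-7, Add(-4, 14))) = Add(-38, Mul(-7, 10)) = Add(-38, -70) = -108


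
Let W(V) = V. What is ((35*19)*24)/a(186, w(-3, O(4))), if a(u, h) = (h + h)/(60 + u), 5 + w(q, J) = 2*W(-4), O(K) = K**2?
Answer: -1963080/13 ≈ -1.5101e+5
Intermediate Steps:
w(q, J) = -13 (w(q, J) = -5 + 2*(-4) = -5 - 8 = -13)
a(u, h) = 2*h/(60 + u) (a(u, h) = (2*h)/(60 + u) = 2*h/(60 + u))
((35*19)*24)/a(186, w(-3, O(4))) = ((35*19)*24)/((2*(-13)/(60 + 186))) = (665*24)/((2*(-13)/246)) = 15960/((2*(-13)*(1/246))) = 15960/(-13/123) = 15960*(-123/13) = -1963080/13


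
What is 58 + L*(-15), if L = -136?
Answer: 2098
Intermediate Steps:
58 + L*(-15) = 58 - 136*(-15) = 58 + 2040 = 2098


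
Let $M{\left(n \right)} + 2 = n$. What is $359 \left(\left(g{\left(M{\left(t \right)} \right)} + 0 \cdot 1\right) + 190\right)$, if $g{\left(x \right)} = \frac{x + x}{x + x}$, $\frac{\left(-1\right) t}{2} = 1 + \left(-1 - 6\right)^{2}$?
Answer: $68569$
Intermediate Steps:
$t = -100$ ($t = - 2 \left(1 + \left(-1 - 6\right)^{2}\right) = - 2 \left(1 + \left(-7\right)^{2}\right) = - 2 \left(1 + 49\right) = \left(-2\right) 50 = -100$)
$M{\left(n \right)} = -2 + n$
$g{\left(x \right)} = 1$ ($g{\left(x \right)} = \frac{2 x}{2 x} = 2 x \frac{1}{2 x} = 1$)
$359 \left(\left(g{\left(M{\left(t \right)} \right)} + 0 \cdot 1\right) + 190\right) = 359 \left(\left(1 + 0 \cdot 1\right) + 190\right) = 359 \left(\left(1 + 0\right) + 190\right) = 359 \left(1 + 190\right) = 359 \cdot 191 = 68569$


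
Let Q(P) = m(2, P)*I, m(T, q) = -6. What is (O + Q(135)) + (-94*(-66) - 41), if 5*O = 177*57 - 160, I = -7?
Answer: 40954/5 ≈ 8190.8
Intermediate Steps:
O = 9929/5 (O = (177*57 - 160)/5 = (10089 - 160)/5 = (⅕)*9929 = 9929/5 ≈ 1985.8)
Q(P) = 42 (Q(P) = -6*(-7) = 42)
(O + Q(135)) + (-94*(-66) - 41) = (9929/5 + 42) + (-94*(-66) - 41) = 10139/5 + (6204 - 41) = 10139/5 + 6163 = 40954/5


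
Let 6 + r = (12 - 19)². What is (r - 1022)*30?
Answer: -29370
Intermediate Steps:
r = 43 (r = -6 + (12 - 19)² = -6 + (-7)² = -6 + 49 = 43)
(r - 1022)*30 = (43 - 1022)*30 = -979*30 = -29370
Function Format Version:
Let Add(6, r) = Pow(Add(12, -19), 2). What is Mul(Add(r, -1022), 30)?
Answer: -29370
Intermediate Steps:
r = 43 (r = Add(-6, Pow(Add(12, -19), 2)) = Add(-6, Pow(-7, 2)) = Add(-6, 49) = 43)
Mul(Add(r, -1022), 30) = Mul(Add(43, -1022), 30) = Mul(-979, 30) = -29370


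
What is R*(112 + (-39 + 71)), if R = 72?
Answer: 10368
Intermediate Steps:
R*(112 + (-39 + 71)) = 72*(112 + (-39 + 71)) = 72*(112 + 32) = 72*144 = 10368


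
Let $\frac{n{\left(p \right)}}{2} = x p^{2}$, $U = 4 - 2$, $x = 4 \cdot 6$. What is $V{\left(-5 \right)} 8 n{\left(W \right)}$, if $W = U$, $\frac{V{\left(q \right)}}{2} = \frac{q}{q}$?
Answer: $3072$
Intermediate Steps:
$x = 24$
$V{\left(q \right)} = 2$ ($V{\left(q \right)} = 2 \frac{q}{q} = 2 \cdot 1 = 2$)
$U = 2$
$W = 2$
$n{\left(p \right)} = 48 p^{2}$ ($n{\left(p \right)} = 2 \cdot 24 p^{2} = 48 p^{2}$)
$V{\left(-5 \right)} 8 n{\left(W \right)} = 2 \cdot 8 \cdot 48 \cdot 2^{2} = 16 \cdot 48 \cdot 4 = 16 \cdot 192 = 3072$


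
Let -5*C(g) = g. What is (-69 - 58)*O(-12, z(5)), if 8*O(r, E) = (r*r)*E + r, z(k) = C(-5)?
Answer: -4191/2 ≈ -2095.5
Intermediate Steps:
C(g) = -g/5
z(k) = 1 (z(k) = -⅕*(-5) = 1)
O(r, E) = r/8 + E*r²/8 (O(r, E) = ((r*r)*E + r)/8 = (r²*E + r)/8 = (E*r² + r)/8 = (r + E*r²)/8 = r/8 + E*r²/8)
(-69 - 58)*O(-12, z(5)) = (-69 - 58)*((⅛)*(-12)*(1 + 1*(-12))) = -127*(-12)*(1 - 12)/8 = -127*(-12)*(-11)/8 = -127*33/2 = -4191/2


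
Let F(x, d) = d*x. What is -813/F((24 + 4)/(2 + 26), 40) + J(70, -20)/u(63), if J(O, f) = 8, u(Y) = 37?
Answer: -29761/1480 ≈ -20.109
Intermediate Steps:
-813/F((24 + 4)/(2 + 26), 40) + J(70, -20)/u(63) = -813*(2 + 26)/(40*(24 + 4)) + 8/37 = -813/(40*(28/28)) + 8*(1/37) = -813/(40*(28*(1/28))) + 8/37 = -813/(40*1) + 8/37 = -813/40 + 8/37 = -29761/1480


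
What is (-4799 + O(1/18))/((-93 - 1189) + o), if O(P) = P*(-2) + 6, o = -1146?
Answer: 21569/10926 ≈ 1.9741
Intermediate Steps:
O(P) = 6 - 2*P (O(P) = -2*P + 6 = 6 - 2*P)
(-4799 + O(1/18))/((-93 - 1189) + o) = (-4799 + (6 - 2/18))/((-93 - 1189) - 1146) = (-4799 + (6 - 2*1/18))/(-1282 - 1146) = (-4799 + (6 - 1/9))/(-2428) = (-4799 + 53/9)*(-1/2428) = -43138/9*(-1/2428) = 21569/10926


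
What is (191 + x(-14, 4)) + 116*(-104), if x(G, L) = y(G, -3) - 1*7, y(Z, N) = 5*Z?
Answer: -11950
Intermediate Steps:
x(G, L) = -7 + 5*G (x(G, L) = 5*G - 1*7 = 5*G - 7 = -7 + 5*G)
(191 + x(-14, 4)) + 116*(-104) = (191 + (-7 + 5*(-14))) + 116*(-104) = (191 + (-7 - 70)) - 12064 = (191 - 77) - 12064 = 114 - 12064 = -11950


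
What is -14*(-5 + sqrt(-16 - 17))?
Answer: 70 - 14*I*sqrt(33) ≈ 70.0 - 80.424*I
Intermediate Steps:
-14*(-5 + sqrt(-16 - 17)) = -14*(-5 + sqrt(-33)) = -14*(-5 + I*sqrt(33)) = 70 - 14*I*sqrt(33)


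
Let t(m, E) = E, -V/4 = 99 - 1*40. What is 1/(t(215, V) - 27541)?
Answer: -1/27777 ≈ -3.6001e-5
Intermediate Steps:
V = -236 (V = -4*(99 - 1*40) = -4*(99 - 40) = -4*59 = -236)
1/(t(215, V) - 27541) = 1/(-236 - 27541) = 1/(-27777) = -1/27777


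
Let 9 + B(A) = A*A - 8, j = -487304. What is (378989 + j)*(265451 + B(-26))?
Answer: -28823704650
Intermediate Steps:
B(A) = -17 + A**2 (B(A) = -9 + (A*A - 8) = -9 + (A**2 - 8) = -9 + (-8 + A**2) = -17 + A**2)
(378989 + j)*(265451 + B(-26)) = (378989 - 487304)*(265451 + (-17 + (-26)**2)) = -108315*(265451 + (-17 + 676)) = -108315*(265451 + 659) = -108315*266110 = -28823704650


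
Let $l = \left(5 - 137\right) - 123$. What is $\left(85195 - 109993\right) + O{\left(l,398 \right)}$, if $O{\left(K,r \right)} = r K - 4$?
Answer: $-126292$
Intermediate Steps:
$l = -255$ ($l = -132 - 123 = -255$)
$O{\left(K,r \right)} = -4 + K r$ ($O{\left(K,r \right)} = K r - 4 = -4 + K r$)
$\left(85195 - 109993\right) + O{\left(l,398 \right)} = \left(85195 - 109993\right) - 101494 = -24798 - 101494 = -126292$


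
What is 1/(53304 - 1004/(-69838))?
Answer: 34919/1861322878 ≈ 1.8760e-5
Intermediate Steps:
1/(53304 - 1004/(-69838)) = 1/(53304 - 1004*(-1/69838)) = 1/(53304 + 502/34919) = 1/(1861322878/34919) = 34919/1861322878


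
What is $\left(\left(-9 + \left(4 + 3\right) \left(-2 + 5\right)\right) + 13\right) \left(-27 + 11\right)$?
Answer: $-400$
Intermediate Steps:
$\left(\left(-9 + \left(4 + 3\right) \left(-2 + 5\right)\right) + 13\right) \left(-27 + 11\right) = \left(\left(-9 + 7 \cdot 3\right) + 13\right) \left(-16\right) = \left(\left(-9 + 21\right) + 13\right) \left(-16\right) = \left(12 + 13\right) \left(-16\right) = 25 \left(-16\right) = -400$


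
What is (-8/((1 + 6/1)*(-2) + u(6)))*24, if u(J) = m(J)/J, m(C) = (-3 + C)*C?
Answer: 192/11 ≈ 17.455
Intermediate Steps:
m(C) = C*(-3 + C)
u(J) = -3 + J (u(J) = (J*(-3 + J))/J = -3 + J)
(-8/((1 + 6/1)*(-2) + u(6)))*24 = (-8/((1 + 6/1)*(-2) + (-3 + 6)))*24 = (-8/((1 + 6*1)*(-2) + 3))*24 = (-8/((1 + 6)*(-2) + 3))*24 = (-8/(7*(-2) + 3))*24 = (-8/(-14 + 3))*24 = (-8/(-11))*24 = -1/11*(-8)*24 = (8/11)*24 = 192/11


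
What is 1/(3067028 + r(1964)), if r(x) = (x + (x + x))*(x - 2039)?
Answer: 1/2625128 ≈ 3.8093e-7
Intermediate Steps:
r(x) = 3*x*(-2039 + x) (r(x) = (x + 2*x)*(-2039 + x) = (3*x)*(-2039 + x) = 3*x*(-2039 + x))
1/(3067028 + r(1964)) = 1/(3067028 + 3*1964*(-2039 + 1964)) = 1/(3067028 + 3*1964*(-75)) = 1/(3067028 - 441900) = 1/2625128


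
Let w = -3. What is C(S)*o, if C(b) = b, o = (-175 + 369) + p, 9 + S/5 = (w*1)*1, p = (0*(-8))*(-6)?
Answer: -11640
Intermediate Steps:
p = 0 (p = 0*(-6) = 0)
S = -60 (S = -45 + 5*(-3*1*1) = -45 + 5*(-3*1) = -45 + 5*(-3) = -45 - 15 = -60)
o = 194 (o = (-175 + 369) + 0 = 194 + 0 = 194)
C(S)*o = -60*194 = -11640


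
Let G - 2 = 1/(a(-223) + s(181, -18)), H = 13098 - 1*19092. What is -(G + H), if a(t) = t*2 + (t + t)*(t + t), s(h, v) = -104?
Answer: 1188609071/198366 ≈ 5992.0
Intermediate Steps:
H = -5994 (H = 13098 - 19092 = -5994)
a(t) = 2*t + 4*t**2 (a(t) = 2*t + (2*t)*(2*t) = 2*t + 4*t**2)
G = 396733/198366 (G = 2 + 1/(2*(-223)*(1 + 2*(-223)) - 104) = 2 + 1/(2*(-223)*(1 - 446) - 104) = 2 + 1/(2*(-223)*(-445) - 104) = 2 + 1/(198470 - 104) = 2 + 1/198366 = 396733/198366 ≈ 2.0000)
-(G + H) = -(396733/198366 - 5994) = -1*(-1188609071/198366) = 1188609071/198366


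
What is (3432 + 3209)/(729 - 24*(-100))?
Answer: 6641/3129 ≈ 2.1224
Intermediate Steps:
(3432 + 3209)/(729 - 24*(-100)) = 6641/(729 + 2400) = 6641/3129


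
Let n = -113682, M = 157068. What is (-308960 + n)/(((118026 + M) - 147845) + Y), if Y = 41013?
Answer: -211321/84131 ≈ -2.5118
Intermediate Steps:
(-308960 + n)/(((118026 + M) - 147845) + Y) = (-308960 - 113682)/(((118026 + 157068) - 147845) + 41013) = -422642/((275094 - 147845) + 41013) = -422642/(127249 + 41013) = -422642/168262 = -422642*1/168262 = -211321/84131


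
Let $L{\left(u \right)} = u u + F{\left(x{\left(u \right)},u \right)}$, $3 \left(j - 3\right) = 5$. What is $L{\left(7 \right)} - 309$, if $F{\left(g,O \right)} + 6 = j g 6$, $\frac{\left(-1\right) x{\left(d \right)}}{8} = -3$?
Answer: $406$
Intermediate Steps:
$j = \frac{14}{3}$ ($j = 3 + \frac{1}{3} \cdot 5 = 3 + \frac{5}{3} = \frac{14}{3} \approx 4.6667$)
$x{\left(d \right)} = 24$ ($x{\left(d \right)} = \left(-8\right) \left(-3\right) = 24$)
$F{\left(g,O \right)} = -6 + 28 g$ ($F{\left(g,O \right)} = -6 + \frac{14 g}{3} \cdot 6 = -6 + 28 g$)
$L{\left(u \right)} = 666 + u^{2}$ ($L{\left(u \right)} = u u + \left(-6 + 28 \cdot 24\right) = u^{2} + \left(-6 + 672\right) = u^{2} + 666 = 666 + u^{2}$)
$L{\left(7 \right)} - 309 = \left(666 + 7^{2}\right) - 309 = \left(666 + 49\right) - 309 = 715 - 309 = 406$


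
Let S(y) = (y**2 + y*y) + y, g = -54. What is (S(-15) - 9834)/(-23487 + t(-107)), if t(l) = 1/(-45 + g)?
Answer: 930501/2325214 ≈ 0.40018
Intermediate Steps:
S(y) = y + 2*y**2 (S(y) = (y**2 + y**2) + y = 2*y**2 + y = y + 2*y**2)
t(l) = -1/99 (t(l) = 1/(-45 - 54) = 1/(-99) = -1/99)
(S(-15) - 9834)/(-23487 + t(-107)) = (-15*(1 + 2*(-15)) - 9834)/(-23487 - 1/99) = (-15*(1 - 30) - 9834)/(-2325214/99) = (-15*(-29) - 9834)*(-99/2325214) = (435 - 9834)*(-99/2325214) = -9399*(-99/2325214) = 930501/2325214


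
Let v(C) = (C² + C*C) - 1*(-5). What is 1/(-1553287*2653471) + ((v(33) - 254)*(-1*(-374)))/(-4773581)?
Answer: -2973513283117483523/19674801040569152837 ≈ -0.15113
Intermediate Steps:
v(C) = 5 + 2*C² (v(C) = (C² + C²) + 5 = 2*C² + 5 = 5 + 2*C²)
1/(-1553287*2653471) + ((v(33) - 254)*(-1*(-374)))/(-4773581) = 1/(-1553287*2653471) + (((5 + 2*33²) - 254)*(-1*(-374)))/(-4773581) = -1/1553287*1/2653471 + (((5 + 2*1089) - 254)*374)*(-1/4773581) = -1/4121602009177 + (((5 + 2178) - 254)*374)*(-1/4773581) = -1/4121602009177 + ((2183 - 254)*374)*(-1/4773581) = -1/4121602009177 + (1929*374)*(-1/4773581) = -1/4121602009177 + 721446*(-1/4773581) = -1/4121602009177 - 721446/4773581 = -2973513283117483523/19674801040569152837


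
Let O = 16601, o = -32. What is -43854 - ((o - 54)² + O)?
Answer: -67851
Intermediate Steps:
-43854 - ((o - 54)² + O) = -43854 - ((-32 - 54)² + 16601) = -43854 - ((-86)² + 16601) = -43854 - (7396 + 16601) = -43854 - 1*23997 = -43854 - 23997 = -67851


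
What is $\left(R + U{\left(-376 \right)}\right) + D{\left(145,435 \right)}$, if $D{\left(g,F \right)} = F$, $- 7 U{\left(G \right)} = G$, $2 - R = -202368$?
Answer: $\frac{1420011}{7} \approx 2.0286 \cdot 10^{5}$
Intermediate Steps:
$R = 202370$ ($R = 2 - -202368 = 2 + 202368 = 202370$)
$U{\left(G \right)} = - \frac{G}{7}$
$\left(R + U{\left(-376 \right)}\right) + D{\left(145,435 \right)} = \left(202370 - - \frac{376}{7}\right) + 435 = \left(202370 + \frac{376}{7}\right) + 435 = \frac{1416966}{7} + 435 = \frac{1420011}{7}$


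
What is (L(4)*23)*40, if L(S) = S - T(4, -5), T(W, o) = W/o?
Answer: 4416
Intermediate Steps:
L(S) = ⅘ + S (L(S) = S - 4/(-5) = S - 4*(-1)/5 = S - 1*(-⅘) = S + ⅘ = ⅘ + S)
(L(4)*23)*40 = ((⅘ + 4)*23)*40 = ((24/5)*23)*40 = (552/5)*40 = 4416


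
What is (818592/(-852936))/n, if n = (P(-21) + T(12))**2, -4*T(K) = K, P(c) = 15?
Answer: -8527/1279404 ≈ -0.0066648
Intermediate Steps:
T(K) = -K/4
n = 144 (n = (15 - 1/4*12)**2 = (15 - 3)**2 = 12**2 = 144)
(818592/(-852936))/n = (818592/(-852936))/144 = (818592*(-1/852936))*(1/144) = -34108/35539*1/144 = -8527/1279404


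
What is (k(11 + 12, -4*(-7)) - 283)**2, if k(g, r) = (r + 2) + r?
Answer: 50625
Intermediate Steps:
k(g, r) = 2 + 2*r (k(g, r) = (2 + r) + r = 2 + 2*r)
(k(11 + 12, -4*(-7)) - 283)**2 = ((2 + 2*(-4*(-7))) - 283)**2 = ((2 + 2*28) - 283)**2 = ((2 + 56) - 283)**2 = (58 - 283)**2 = (-225)**2 = 50625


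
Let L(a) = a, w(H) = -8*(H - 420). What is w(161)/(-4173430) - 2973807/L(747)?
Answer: -8307213451/2086715 ≈ -3981.0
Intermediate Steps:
w(H) = 3360 - 8*H (w(H) = -8*(-420 + H) = 3360 - 8*H)
w(161)/(-4173430) - 2973807/L(747) = (3360 - 8*161)/(-4173430) - 2973807/747 = (3360 - 1288)*(-1/4173430) - 2973807*1/747 = 2072*(-1/4173430) - 3981 = -1036/2086715 - 3981 = -8307213451/2086715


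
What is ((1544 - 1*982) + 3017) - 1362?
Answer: 2217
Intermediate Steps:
((1544 - 1*982) + 3017) - 1362 = ((1544 - 982) + 3017) - 1362 = (562 + 3017) - 1362 = 3579 - 1362 = 2217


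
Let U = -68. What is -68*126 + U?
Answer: -8636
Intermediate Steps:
-68*126 + U = -68*126 - 68 = -8568 - 68 = -8636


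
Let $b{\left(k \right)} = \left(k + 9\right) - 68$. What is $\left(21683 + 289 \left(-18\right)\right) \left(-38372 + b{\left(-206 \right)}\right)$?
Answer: $-636776397$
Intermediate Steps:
$b{\left(k \right)} = -59 + k$ ($b{\left(k \right)} = \left(9 + k\right) - 68 = -59 + k$)
$\left(21683 + 289 \left(-18\right)\right) \left(-38372 + b{\left(-206 \right)}\right) = \left(21683 + 289 \left(-18\right)\right) \left(-38372 - 265\right) = \left(21683 - 5202\right) \left(-38372 - 265\right) = 16481 \left(-38637\right) = -636776397$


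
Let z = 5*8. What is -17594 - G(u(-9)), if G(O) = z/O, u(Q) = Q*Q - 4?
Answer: -1354778/77 ≈ -17595.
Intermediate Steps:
z = 40
u(Q) = -4 + Q**2 (u(Q) = Q**2 - 4 = -4 + Q**2)
G(O) = 40/O
-17594 - G(u(-9)) = -17594 - 40/(-4 + (-9)**2) = -17594 - 40/(-4 + 81) = -17594 - 40/77 = -1354778/77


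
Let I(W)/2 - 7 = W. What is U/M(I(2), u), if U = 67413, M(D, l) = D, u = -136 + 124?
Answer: 22471/6 ≈ 3745.2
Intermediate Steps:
u = -12
I(W) = 14 + 2*W
U/M(I(2), u) = 67413/(14 + 2*2) = 67413/(14 + 4) = 67413/18 = 67413*(1/18) = 22471/6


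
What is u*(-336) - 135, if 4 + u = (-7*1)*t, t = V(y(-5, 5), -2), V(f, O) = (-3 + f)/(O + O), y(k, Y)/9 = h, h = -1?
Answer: 8265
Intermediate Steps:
y(k, Y) = -9 (y(k, Y) = 9*(-1) = -9)
V(f, O) = (-3 + f)/(2*O) (V(f, O) = (-3 + f)/((2*O)) = (-3 + f)*(1/(2*O)) = (-3 + f)/(2*O))
t = 3 (t = (½)*(-3 - 9)/(-2) = (½)*(-½)*(-12) = 3)
u = -25 (u = -4 - 7*1*3 = -4 - 7*3 = -4 - 21 = -25)
u*(-336) - 135 = -25*(-336) - 135 = 8400 - 135 = 8265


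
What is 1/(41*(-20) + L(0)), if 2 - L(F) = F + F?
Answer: -1/818 ≈ -0.0012225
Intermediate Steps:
L(F) = 2 - 2*F (L(F) = 2 - (F + F) = 2 - 2*F)
1/(41*(-20) + L(0)) = 1/(41*(-20) + (2 - 2*0)) = 1/(-820 + (2 + 0)) = 1/(-820 + 2) = 1/(-818) = -1/818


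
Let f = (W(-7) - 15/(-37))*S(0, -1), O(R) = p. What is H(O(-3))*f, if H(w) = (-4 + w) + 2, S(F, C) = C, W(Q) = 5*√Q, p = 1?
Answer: 15/37 + 5*I*√7 ≈ 0.40541 + 13.229*I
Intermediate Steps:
O(R) = 1
H(w) = -2 + w
f = -15/37 - 5*I*√7 (f = (5*√(-7) - 15/(-37))*(-1) = (5*(I*√7) - 15*(-1/37))*(-1) = (5*I*√7 + 15/37)*(-1) = (15/37 + 5*I*√7)*(-1) = -15/37 - 5*I*√7 ≈ -0.40541 - 13.229*I)
H(O(-3))*f = (-2 + 1)*(-15/37 - 5*I*√7) = -(-15/37 - 5*I*√7) = 15/37 + 5*I*√7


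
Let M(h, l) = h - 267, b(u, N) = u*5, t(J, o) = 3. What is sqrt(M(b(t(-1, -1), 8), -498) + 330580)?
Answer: 2*sqrt(82582) ≈ 574.74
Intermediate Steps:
b(u, N) = 5*u
M(h, l) = -267 + h
sqrt(M(b(t(-1, -1), 8), -498) + 330580) = sqrt((-267 + 5*3) + 330580) = sqrt((-267 + 15) + 330580) = sqrt(-252 + 330580) = sqrt(330328) = 2*sqrt(82582)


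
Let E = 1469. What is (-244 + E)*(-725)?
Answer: -888125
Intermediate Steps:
(-244 + E)*(-725) = (-244 + 1469)*(-725) = 1225*(-725) = -888125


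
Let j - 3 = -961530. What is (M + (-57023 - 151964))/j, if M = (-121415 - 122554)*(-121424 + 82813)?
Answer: -192238328/19623 ≈ -9796.6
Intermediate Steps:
j = -961527 (j = 3 - 961530 = -961527)
M = 9419887059 (M = -243969*(-38611) = 9419887059)
(M + (-57023 - 151964))/j = (9419887059 + (-57023 - 151964))/(-961527) = (9419887059 - 208987)*(-1/961527) = 9419678072*(-1/961527) = -192238328/19623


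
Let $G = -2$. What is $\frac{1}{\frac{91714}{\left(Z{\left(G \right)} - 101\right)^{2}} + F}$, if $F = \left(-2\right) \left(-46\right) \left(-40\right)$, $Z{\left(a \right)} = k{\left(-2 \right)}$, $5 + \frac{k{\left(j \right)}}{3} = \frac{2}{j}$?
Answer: $- \frac{2023}{7431538} \approx -0.00027222$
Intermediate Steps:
$k{\left(j \right)} = -15 + \frac{6}{j}$ ($k{\left(j \right)} = -15 + 3 \frac{2}{j} = -15 + \frac{6}{j}$)
$Z{\left(a \right)} = -18$ ($Z{\left(a \right)} = -15 + \frac{6}{-2} = -15 + 6 \left(- \frac{1}{2}\right) = -15 - 3 = -18$)
$F = -3680$ ($F = 92 \left(-40\right) = -3680$)
$\frac{1}{\frac{91714}{\left(Z{\left(G \right)} - 101\right)^{2}} + F} = \frac{1}{\frac{91714}{\left(-18 - 101\right)^{2}} - 3680} = \frac{1}{\frac{91714}{\left(-119\right)^{2}} - 3680} = \frac{1}{\frac{91714}{14161} - 3680} = \frac{1}{91714 \cdot \frac{1}{14161} - 3680} = \frac{1}{\frac{13102}{2023} - 3680} = \frac{1}{- \frac{7431538}{2023}} = - \frac{2023}{7431538}$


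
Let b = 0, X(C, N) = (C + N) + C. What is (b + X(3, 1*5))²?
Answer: 121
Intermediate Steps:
X(C, N) = N + 2*C
(b + X(3, 1*5))² = (0 + (1*5 + 2*3))² = (0 + (5 + 6))² = (0 + 11)² = 11² = 121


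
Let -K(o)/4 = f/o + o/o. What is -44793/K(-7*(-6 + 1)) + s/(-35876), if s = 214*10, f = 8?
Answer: 14061102575/1542668 ≈ 9114.8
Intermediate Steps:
s = 2140
K(o) = -4 - 32/o (K(o) = -4*(8/o + o/o) = -4*(8/o + 1) = -4*(1 + 8/o) = -4 - 32/o)
-44793/K(-7*(-6 + 1)) + s/(-35876) = -44793/(-4 - 32*(-1/(7*(-6 + 1)))) + 2140/(-35876) = -44793/(-4 - 32/((-7*(-5)))) + 2140*(-1/35876) = -44793/(-4 - 32/35) - 535/8969 = -44793/(-172/35) - 535/8969 = -44793*(-35/172) - 535/8969 = 1567755/172 - 535/8969 = 14061102575/1542668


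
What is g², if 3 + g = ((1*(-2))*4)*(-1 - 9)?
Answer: 5929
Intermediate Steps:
g = 77 (g = -3 + ((1*(-2))*4)*(-1 - 9) = -3 - 2*4*(-10) = -3 - 8*(-10) = -3 + 80 = 77)
g² = 77² = 5929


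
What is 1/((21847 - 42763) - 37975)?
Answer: -1/58891 ≈ -1.6981e-5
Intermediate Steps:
1/((21847 - 42763) - 37975) = 1/(-20916 - 37975) = 1/(-58891) = -1/58891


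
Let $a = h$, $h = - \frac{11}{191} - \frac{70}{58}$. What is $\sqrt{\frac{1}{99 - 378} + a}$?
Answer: $\frac{i \sqrt{336490400395}}{515127} \approx 1.1261 i$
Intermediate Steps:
$h = - \frac{7004}{5539}$ ($h = \left(-11\right) \frac{1}{191} - \frac{35}{29} = - \frac{11}{191} - \frac{35}{29} = - \frac{7004}{5539} \approx -1.2645$)
$a = - \frac{7004}{5539} \approx -1.2645$
$\sqrt{\frac{1}{99 - 378} + a} = \sqrt{\frac{1}{99 - 378} - \frac{7004}{5539}} = \sqrt{\frac{1}{-279} - \frac{7004}{5539}} = \sqrt{- \frac{1}{279} - \frac{7004}{5539}} = \sqrt{- \frac{1959655}{1545381}} = \frac{i \sqrt{336490400395}}{515127}$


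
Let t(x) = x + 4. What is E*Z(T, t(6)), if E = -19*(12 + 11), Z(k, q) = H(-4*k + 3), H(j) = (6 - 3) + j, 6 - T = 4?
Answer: 874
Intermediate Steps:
t(x) = 4 + x
T = 2 (T = 6 - 1*4 = 6 - 4 = 2)
H(j) = 3 + j
Z(k, q) = 6 - 4*k (Z(k, q) = 3 + (-4*k + 3) = 3 + (3 - 4*k) = 6 - 4*k)
E = -437 (E = -19*23 = -437)
E*Z(T, t(6)) = -437*(6 - 4*2) = -437*(6 - 8) = -437*(-2) = 874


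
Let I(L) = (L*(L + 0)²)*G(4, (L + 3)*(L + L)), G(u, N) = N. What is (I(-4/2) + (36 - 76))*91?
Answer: -728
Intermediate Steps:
I(L) = 2*L⁴*(3 + L) (I(L) = (L*(L + 0)²)*((L + 3)*(L + L)) = (L*L²)*((3 + L)*(2*L)) = L³*(2*L*(3 + L)) = 2*L⁴*(3 + L))
(I(-4/2) + (36 - 76))*91 = (2*(-4/2)⁴*(3 - 4/2) + (36 - 76))*91 = (2*(-4*½)⁴*(3 - 4*½) - 40)*91 = (2*(-2)⁴*(3 - 2) - 40)*91 = (2*16*1 - 40)*91 = (32 - 40)*91 = -8*91 = -728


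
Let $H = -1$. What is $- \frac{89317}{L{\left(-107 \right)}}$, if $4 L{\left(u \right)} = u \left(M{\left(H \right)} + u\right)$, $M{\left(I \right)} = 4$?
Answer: $- \frac{357268}{11021} \approx -32.417$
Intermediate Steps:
$L{\left(u \right)} = \frac{u \left(4 + u\right)}{4}$
$- \frac{89317}{L{\left(-107 \right)}} = - \frac{89317}{\frac{1}{4} \left(-107\right) \left(4 - 107\right)} = - \frac{89317}{\frac{1}{4} \left(-107\right) \left(-103\right)} = - \frac{89317}{\frac{11021}{4}} = \left(-89317\right) \frac{4}{11021} = - \frac{357268}{11021}$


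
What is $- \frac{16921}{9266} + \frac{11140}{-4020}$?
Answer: $- \frac{8562283}{1862466} \approx -4.5973$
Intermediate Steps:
$- \frac{16921}{9266} + \frac{11140}{-4020} = \left(-16921\right) \frac{1}{9266} + 11140 \left(- \frac{1}{4020}\right) = - \frac{16921}{9266} - \frac{557}{201} = - \frac{8562283}{1862466}$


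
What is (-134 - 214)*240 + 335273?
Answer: 251753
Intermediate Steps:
(-134 - 214)*240 + 335273 = -348*240 + 335273 = -83520 + 335273 = 251753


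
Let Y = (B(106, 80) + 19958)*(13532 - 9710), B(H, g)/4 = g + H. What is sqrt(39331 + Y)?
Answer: 155*sqrt(3295) ≈ 8897.3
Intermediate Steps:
B(H, g) = 4*H + 4*g (B(H, g) = 4*(g + H) = 4*(H + g) = 4*H + 4*g)
Y = 79123044 (Y = ((4*106 + 4*80) + 19958)*(13532 - 9710) = ((424 + 320) + 19958)*3822 = (744 + 19958)*3822 = 20702*3822 = 79123044)
sqrt(39331 + Y) = sqrt(39331 + 79123044) = sqrt(79162375) = 155*sqrt(3295)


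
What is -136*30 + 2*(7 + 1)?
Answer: -4064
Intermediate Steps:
-136*30 + 2*(7 + 1) = -4080 + 2*8 = -4080 + 16 = -4064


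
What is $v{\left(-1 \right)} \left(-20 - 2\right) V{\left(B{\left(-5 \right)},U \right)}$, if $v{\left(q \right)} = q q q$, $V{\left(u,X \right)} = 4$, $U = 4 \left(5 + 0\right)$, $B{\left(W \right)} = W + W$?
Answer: $88$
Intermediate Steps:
$B{\left(W \right)} = 2 W$
$U = 20$ ($U = 4 \cdot 5 = 20$)
$v{\left(q \right)} = q^{3}$ ($v{\left(q \right)} = q^{2} q = q^{3}$)
$v{\left(-1 \right)} \left(-20 - 2\right) V{\left(B{\left(-5 \right)},U \right)} = \left(-1\right)^{3} \left(-20 - 2\right) 4 = - (-20 - 2) 4 = \left(-1\right) \left(-22\right) 4 = 22 \cdot 4 = 88$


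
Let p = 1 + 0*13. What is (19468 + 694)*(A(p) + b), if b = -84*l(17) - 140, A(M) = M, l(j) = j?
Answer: -31593854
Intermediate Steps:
p = 1 (p = 1 + 0 = 1)
b = -1568 (b = -84*17 - 140 = -1428 - 140 = -1568)
(19468 + 694)*(A(p) + b) = (19468 + 694)*(1 - 1568) = 20162*(-1567) = -31593854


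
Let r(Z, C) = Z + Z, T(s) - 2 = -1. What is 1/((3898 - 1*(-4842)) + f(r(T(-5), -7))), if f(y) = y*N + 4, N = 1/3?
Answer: 3/26234 ≈ 0.00011436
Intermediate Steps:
T(s) = 1 (T(s) = 2 - 1 = 1)
N = ⅓ ≈ 0.33333
r(Z, C) = 2*Z
f(y) = 4 + y/3 (f(y) = y*(⅓) + 4 = y/3 + 4 = 4 + y/3)
1/((3898 - 1*(-4842)) + f(r(T(-5), -7))) = 1/((3898 - 1*(-4842)) + (4 + (2*1)/3)) = 1/((3898 + 4842) + (4 + (⅓)*2)) = 1/(8740 + (4 + ⅔)) = 1/(8740 + 14/3) = 1/(26234/3) = 3/26234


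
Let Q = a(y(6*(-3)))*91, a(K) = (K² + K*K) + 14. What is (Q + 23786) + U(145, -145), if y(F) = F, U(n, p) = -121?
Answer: 83907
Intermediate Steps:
a(K) = 14 + 2*K² (a(K) = (K² + K²) + 14 = 2*K² + 14 = 14 + 2*K²)
Q = 60242 (Q = (14 + 2*(6*(-3))²)*91 = (14 + 2*(-18)²)*91 = (14 + 2*324)*91 = (14 + 648)*91 = 662*91 = 60242)
(Q + 23786) + U(145, -145) = (60242 + 23786) - 121 = 84028 - 121 = 83907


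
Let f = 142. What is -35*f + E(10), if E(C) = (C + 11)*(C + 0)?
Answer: -4760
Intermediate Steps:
E(C) = C*(11 + C) (E(C) = (11 + C)*C = C*(11 + C))
-35*f + E(10) = -35*142 + 10*(11 + 10) = -4970 + 10*21 = -4970 + 210 = -4760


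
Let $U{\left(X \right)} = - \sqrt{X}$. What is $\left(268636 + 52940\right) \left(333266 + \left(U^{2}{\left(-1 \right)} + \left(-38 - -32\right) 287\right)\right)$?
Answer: $106616271768$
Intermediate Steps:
$\left(268636 + 52940\right) \left(333266 + \left(U^{2}{\left(-1 \right)} + \left(-38 - -32\right) 287\right)\right) = \left(268636 + 52940\right) \left(333266 + \left(\left(- \sqrt{-1}\right)^{2} + \left(-38 - -32\right) 287\right)\right) = 321576 \left(333266 + \left(\left(- i\right)^{2} + \left(-38 + 32\right) 287\right)\right) = 321576 \left(333266 - 1723\right) = 321576 \cdot 331543 = 106616271768$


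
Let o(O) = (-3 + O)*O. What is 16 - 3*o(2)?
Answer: 22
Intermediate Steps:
o(O) = O*(-3 + O)
16 - 3*o(2) = 16 - 6*(-3 + 2) = 16 - 6*(-1) = 16 - 3*(-2) = 16 + 6 = 22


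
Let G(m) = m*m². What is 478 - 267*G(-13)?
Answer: 587077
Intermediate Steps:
G(m) = m³
478 - 267*G(-13) = 478 - 267*(-13)³ = 478 - 267*(-2197) = 478 + 586599 = 587077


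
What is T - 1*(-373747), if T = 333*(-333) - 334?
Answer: 262524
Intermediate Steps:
T = -111223 (T = -110889 - 334 = -111223)
T - 1*(-373747) = -111223 - 1*(-373747) = -111223 + 373747 = 262524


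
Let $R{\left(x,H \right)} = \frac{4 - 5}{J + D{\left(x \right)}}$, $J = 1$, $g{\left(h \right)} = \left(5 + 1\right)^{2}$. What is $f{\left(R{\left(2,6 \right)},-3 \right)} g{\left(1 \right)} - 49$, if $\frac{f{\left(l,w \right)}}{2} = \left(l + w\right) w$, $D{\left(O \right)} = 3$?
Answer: $653$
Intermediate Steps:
$g{\left(h \right)} = 36$ ($g{\left(h \right)} = 6^{2} = 36$)
$R{\left(x,H \right)} = - \frac{1}{4}$ ($R{\left(x,H \right)} = \frac{4 - 5}{1 + 3} = - \frac{1}{4}$)
$f{\left(l,w \right)} = 2 w \left(l + w\right)$ ($f{\left(l,w \right)} = 2 \left(l + w\right) w = 2 w \left(l + w\right)$)
$f{\left(R{\left(2,6 \right)},-3 \right)} g{\left(1 \right)} - 49 = 2 \left(-3\right) \left(- \frac{1}{4} - 3\right) 36 - 49 = 2 \left(-3\right) \left(- \frac{13}{4}\right) 36 - 49 = \frac{39}{2} \cdot 36 - 49 = 702 - 49 = 653$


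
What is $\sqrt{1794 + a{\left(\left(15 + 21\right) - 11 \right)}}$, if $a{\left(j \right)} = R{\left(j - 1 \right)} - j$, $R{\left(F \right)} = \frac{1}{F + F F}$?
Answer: $\frac{\sqrt{6368406}}{60} \approx 42.06$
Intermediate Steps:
$R{\left(F \right)} = \frac{1}{F + F^{2}}$
$a{\left(j \right)} = - j + \frac{1}{j \left(-1 + j\right)}$ ($a{\left(j \right)} = \frac{1}{\left(j - 1\right) \left(1 + \left(j - 1\right)\right)} - j = \frac{1}{\left(-1 + j\right) \left(1 + \left(-1 + j\right)\right)} - j = \frac{1}{\left(-1 + j\right) j} - j = \frac{1}{j \left(-1 + j\right)} - j = - j + \frac{1}{j \left(-1 + j\right)}$)
$\sqrt{1794 + a{\left(\left(15 + 21\right) - 11 \right)}} = \sqrt{1794 + \frac{1 + \left(\left(15 + 21\right) - 11\right)^{2} \left(1 - \left(\left(15 + 21\right) - 11\right)\right)}{\left(\left(15 + 21\right) - 11\right) \left(-1 + \left(\left(15 + 21\right) - 11\right)\right)}} = \sqrt{1794 + \frac{1 + \left(36 - 11\right)^{2} \left(1 - \left(36 - 11\right)\right)}{\left(36 - 11\right) \left(-1 + \left(36 - 11\right)\right)}} = \sqrt{1794 + \frac{1 + 25^{2} \left(1 - 25\right)}{25 \left(-1 + 25\right)}} = \sqrt{1794 + \frac{1 + 625 \left(1 - 25\right)}{25 \cdot 24}} = \sqrt{1794 + \frac{1}{25} \cdot \frac{1}{24} \left(1 + 625 \left(-24\right)\right)} = \sqrt{1794 + \frac{1}{25} \cdot \frac{1}{24} \left(1 - 15000\right)} = \sqrt{1794 + \frac{1}{25} \cdot \frac{1}{24} \left(-14999\right)} = \sqrt{1794 - \frac{14999}{600}} = \sqrt{\frac{1061401}{600}} = \frac{\sqrt{6368406}}{60}$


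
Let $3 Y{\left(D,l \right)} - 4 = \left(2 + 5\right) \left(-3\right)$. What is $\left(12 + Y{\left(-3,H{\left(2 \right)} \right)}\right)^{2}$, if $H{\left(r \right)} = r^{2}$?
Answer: $\frac{361}{9} \approx 40.111$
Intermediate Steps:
$Y{\left(D,l \right)} = - \frac{17}{3}$ ($Y{\left(D,l \right)} = \frac{4}{3} + \frac{\left(2 + 5\right) \left(-3\right)}{3} = \frac{4}{3} + \frac{7 \left(-3\right)}{3} = \frac{4}{3} + \frac{1}{3} \left(-21\right) = \frac{4}{3} - 7 = - \frac{17}{3}$)
$\left(12 + Y{\left(-3,H{\left(2 \right)} \right)}\right)^{2} = \left(12 - \frac{17}{3}\right)^{2} = \left(\frac{19}{3}\right)^{2} = \frac{361}{9}$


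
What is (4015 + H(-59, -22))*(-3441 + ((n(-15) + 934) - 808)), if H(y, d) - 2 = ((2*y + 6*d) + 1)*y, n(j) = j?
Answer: -62297640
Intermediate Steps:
H(y, d) = 2 + y*(1 + 2*y + 6*d) (H(y, d) = 2 + ((2*y + 6*d) + 1)*y = 2 + (1 + 2*y + 6*d)*y = 2 + y*(1 + 2*y + 6*d))
(4015 + H(-59, -22))*(-3441 + ((n(-15) + 934) - 808)) = (4015 + (2 - 59 + 2*(-59)² + 6*(-22)*(-59)))*(-3441 + ((-15 + 934) - 808)) = (4015 + (2 - 59 + 2*3481 + 7788))*(-3441 + (919 - 808)) = (4015 + (2 - 59 + 6962 + 7788))*(-3441 + 111) = (4015 + 14693)*(-3330) = 18708*(-3330) = -62297640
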